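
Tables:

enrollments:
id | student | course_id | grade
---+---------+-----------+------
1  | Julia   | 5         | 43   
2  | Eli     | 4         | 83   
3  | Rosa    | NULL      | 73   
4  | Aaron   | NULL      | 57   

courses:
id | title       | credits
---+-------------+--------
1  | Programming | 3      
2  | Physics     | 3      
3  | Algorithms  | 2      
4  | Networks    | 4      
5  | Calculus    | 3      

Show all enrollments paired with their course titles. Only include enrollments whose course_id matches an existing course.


INNER JOIN keeps only enrollments rows whose course_id matches an id in courses. Walk through each enrollment:
  - enrollment 1 (Julia): course_id=5 -> matches Calculus
  - enrollment 2 (Eli): course_id=4 -> matches Networks
  - enrollment 3 (Rosa): course_id=NULL, no match -> dropped
  - enrollment 4 (Aaron): course_id=NULL, no match -> dropped
So 2 of 4 rows are dropped.

SQL:
SELECT a.student, b.title AS course
FROM enrollments a
INNER JOIN courses b ON a.course_id = b.id

Result:
student | course  
--------+---------
Julia   | Calculus
Eli     | Networks


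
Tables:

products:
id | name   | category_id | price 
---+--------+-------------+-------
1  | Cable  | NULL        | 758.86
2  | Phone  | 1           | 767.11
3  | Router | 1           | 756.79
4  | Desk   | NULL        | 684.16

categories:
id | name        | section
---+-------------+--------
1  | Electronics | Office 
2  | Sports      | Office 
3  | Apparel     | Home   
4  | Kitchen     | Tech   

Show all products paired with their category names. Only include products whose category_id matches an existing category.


INNER JOIN keeps only products rows whose category_id matches an id in categories. Walk through each product:
  - product 1 (Cable): category_id=NULL, no match -> dropped
  - product 2 (Phone): category_id=1 -> matches Electronics
  - product 3 (Router): category_id=1 -> matches Electronics
  - product 4 (Desk): category_id=NULL, no match -> dropped
So 2 of 4 rows are dropped.

SQL:
SELECT a.name, b.name AS category
FROM products a
INNER JOIN categories b ON a.category_id = b.id

Result:
name   | category   
-------+------------
Phone  | Electronics
Router | Electronics


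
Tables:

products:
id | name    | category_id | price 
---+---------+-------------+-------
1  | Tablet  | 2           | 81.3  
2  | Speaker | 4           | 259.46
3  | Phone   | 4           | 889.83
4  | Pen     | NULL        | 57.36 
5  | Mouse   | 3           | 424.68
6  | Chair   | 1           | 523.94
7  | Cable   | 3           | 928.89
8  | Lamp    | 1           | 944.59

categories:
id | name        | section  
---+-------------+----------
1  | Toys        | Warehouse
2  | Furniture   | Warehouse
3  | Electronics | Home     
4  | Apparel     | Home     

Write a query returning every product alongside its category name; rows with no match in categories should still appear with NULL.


LEFT JOIN keeps every row from products (the left table); where category_id has no match in categories, the category columns become NULL. Walk through each product:
  - product 1 (Tablet): category_id=2 -> matches Furniture
  - product 2 (Speaker): category_id=4 -> matches Apparel
  - product 3 (Phone): category_id=4 -> matches Apparel
  - product 4 (Pen): category_id=NULL, no match -> kept with NULL
  - product 5 (Mouse): category_id=3 -> matches Electronics
  - product 6 (Chair): category_id=1 -> matches Toys
  - product 7 (Cable): category_id=3 -> matches Electronics
  - product 8 (Lamp): category_id=1 -> matches Toys
All 8 rows appear; 1 has NULL category.

SQL:
SELECT a.name, b.name AS category
FROM products a
LEFT JOIN categories b ON a.category_id = b.id

Result:
name    | category   
--------+------------
Tablet  | Furniture  
Speaker | Apparel    
Phone   | Apparel    
Pen     | NULL       
Mouse   | Electronics
Chair   | Toys       
Cable   | Electronics
Lamp    | Toys       


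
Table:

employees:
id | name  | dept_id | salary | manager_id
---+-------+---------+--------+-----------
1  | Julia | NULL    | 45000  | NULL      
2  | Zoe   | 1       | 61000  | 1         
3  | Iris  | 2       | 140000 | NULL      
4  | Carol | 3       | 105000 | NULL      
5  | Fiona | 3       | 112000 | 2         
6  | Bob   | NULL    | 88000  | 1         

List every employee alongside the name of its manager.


This is a self-join: employees is joined to a second copy of itself, matching each row's manager_id to another row's id. Use LEFT JOIN so rows with manager_id=NULL are kept.
  - employee 1 (Julia): manager_id=NULL -> NULL
  - employee 2 (Zoe): manager_id=1 -> Julia
  - employee 3 (Iris): manager_id=NULL -> NULL
  - employee 4 (Carol): manager_id=NULL -> NULL
  - employee 5 (Fiona): manager_id=2 -> Zoe
  - employee 6 (Bob): manager_id=1 -> Julia

SQL:
SELECT a.name AS item, b.name AS manager
FROM employees a
LEFT JOIN employees b ON a.manager_id = b.id

Result:
item  | manager
------+--------
Julia | NULL   
Zoe   | Julia  
Iris  | NULL   
Carol | NULL   
Fiona | Zoe    
Bob   | Julia  


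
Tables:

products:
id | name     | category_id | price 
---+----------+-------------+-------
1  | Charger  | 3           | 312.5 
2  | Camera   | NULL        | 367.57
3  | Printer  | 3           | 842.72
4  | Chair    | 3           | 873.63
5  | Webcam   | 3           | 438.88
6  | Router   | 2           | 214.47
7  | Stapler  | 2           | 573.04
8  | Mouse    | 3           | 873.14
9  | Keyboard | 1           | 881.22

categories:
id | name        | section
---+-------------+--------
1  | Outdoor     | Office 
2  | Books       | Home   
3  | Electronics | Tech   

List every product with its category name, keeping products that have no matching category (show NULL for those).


LEFT JOIN keeps every row from products (the left table); where category_id has no match in categories, the category columns become NULL. Walk through each product:
  - product 1 (Charger): category_id=3 -> matches Electronics
  - product 2 (Camera): category_id=NULL, no match -> kept with NULL
  - product 3 (Printer): category_id=3 -> matches Electronics
  - product 4 (Chair): category_id=3 -> matches Electronics
  - product 5 (Webcam): category_id=3 -> matches Electronics
  - product 6 (Router): category_id=2 -> matches Books
  - product 7 (Stapler): category_id=2 -> matches Books
  - product 8 (Mouse): category_id=3 -> matches Electronics
  - product 9 (Keyboard): category_id=1 -> matches Outdoor
All 9 rows appear; 1 has NULL category.

SQL:
SELECT a.name, b.name AS category
FROM products a
LEFT JOIN categories b ON a.category_id = b.id

Result:
name     | category   
---------+------------
Charger  | Electronics
Camera   | NULL       
Printer  | Electronics
Chair    | Electronics
Webcam   | Electronics
Router   | Books      
Stapler  | Books      
Mouse    | Electronics
Keyboard | Outdoor    


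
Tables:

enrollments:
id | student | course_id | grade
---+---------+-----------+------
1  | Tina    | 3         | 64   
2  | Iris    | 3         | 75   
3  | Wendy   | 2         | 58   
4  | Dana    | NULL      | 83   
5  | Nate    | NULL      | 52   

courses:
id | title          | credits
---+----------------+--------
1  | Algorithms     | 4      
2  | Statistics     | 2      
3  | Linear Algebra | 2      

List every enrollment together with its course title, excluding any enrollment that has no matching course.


INNER JOIN keeps only enrollments rows whose course_id matches an id in courses. Walk through each enrollment:
  - enrollment 1 (Tina): course_id=3 -> matches Linear Algebra
  - enrollment 2 (Iris): course_id=3 -> matches Linear Algebra
  - enrollment 3 (Wendy): course_id=2 -> matches Statistics
  - enrollment 4 (Dana): course_id=NULL, no match -> dropped
  - enrollment 5 (Nate): course_id=NULL, no match -> dropped
So 2 of 5 rows are dropped.

SQL:
SELECT a.student, b.title AS course
FROM enrollments a
INNER JOIN courses b ON a.course_id = b.id

Result:
student | course        
--------+---------------
Tina    | Linear Algebra
Iris    | Linear Algebra
Wendy   | Statistics    


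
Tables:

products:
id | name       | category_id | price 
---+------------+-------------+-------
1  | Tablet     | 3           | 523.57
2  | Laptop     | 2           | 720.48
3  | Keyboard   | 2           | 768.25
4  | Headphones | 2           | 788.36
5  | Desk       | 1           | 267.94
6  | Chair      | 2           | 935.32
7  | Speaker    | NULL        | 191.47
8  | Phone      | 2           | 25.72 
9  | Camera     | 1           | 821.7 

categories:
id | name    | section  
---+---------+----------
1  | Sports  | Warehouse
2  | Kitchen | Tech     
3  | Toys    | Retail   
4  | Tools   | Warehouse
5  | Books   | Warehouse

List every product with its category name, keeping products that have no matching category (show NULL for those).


LEFT JOIN keeps every row from products (the left table); where category_id has no match in categories, the category columns become NULL. Walk through each product:
  - product 1 (Tablet): category_id=3 -> matches Toys
  - product 2 (Laptop): category_id=2 -> matches Kitchen
  - product 3 (Keyboard): category_id=2 -> matches Kitchen
  - product 4 (Headphones): category_id=2 -> matches Kitchen
  - product 5 (Desk): category_id=1 -> matches Sports
  - product 6 (Chair): category_id=2 -> matches Kitchen
  - product 7 (Speaker): category_id=NULL, no match -> kept with NULL
  - product 8 (Phone): category_id=2 -> matches Kitchen
  - product 9 (Camera): category_id=1 -> matches Sports
All 9 rows appear; 1 has NULL category.

SQL:
SELECT a.name, b.name AS category
FROM products a
LEFT JOIN categories b ON a.category_id = b.id

Result:
name       | category
-----------+---------
Tablet     | Toys    
Laptop     | Kitchen 
Keyboard   | Kitchen 
Headphones | Kitchen 
Desk       | Sports  
Chair      | Kitchen 
Speaker    | NULL    
Phone      | Kitchen 
Camera     | Sports  


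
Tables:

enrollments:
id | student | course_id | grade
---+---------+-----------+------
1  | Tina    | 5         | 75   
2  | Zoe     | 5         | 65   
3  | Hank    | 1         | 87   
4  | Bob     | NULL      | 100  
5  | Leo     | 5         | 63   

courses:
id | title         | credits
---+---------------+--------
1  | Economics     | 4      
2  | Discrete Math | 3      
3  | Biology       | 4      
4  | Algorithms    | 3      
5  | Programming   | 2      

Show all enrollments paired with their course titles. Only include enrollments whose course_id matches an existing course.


INNER JOIN keeps only enrollments rows whose course_id matches an id in courses. Walk through each enrollment:
  - enrollment 1 (Tina): course_id=5 -> matches Programming
  - enrollment 2 (Zoe): course_id=5 -> matches Programming
  - enrollment 3 (Hank): course_id=1 -> matches Economics
  - enrollment 4 (Bob): course_id=NULL, no match -> dropped
  - enrollment 5 (Leo): course_id=5 -> matches Programming
So 1 of 5 rows is dropped.

SQL:
SELECT a.student, b.title AS course
FROM enrollments a
INNER JOIN courses b ON a.course_id = b.id

Result:
student | course     
--------+------------
Tina    | Programming
Zoe     | Programming
Hank    | Economics  
Leo     | Programming


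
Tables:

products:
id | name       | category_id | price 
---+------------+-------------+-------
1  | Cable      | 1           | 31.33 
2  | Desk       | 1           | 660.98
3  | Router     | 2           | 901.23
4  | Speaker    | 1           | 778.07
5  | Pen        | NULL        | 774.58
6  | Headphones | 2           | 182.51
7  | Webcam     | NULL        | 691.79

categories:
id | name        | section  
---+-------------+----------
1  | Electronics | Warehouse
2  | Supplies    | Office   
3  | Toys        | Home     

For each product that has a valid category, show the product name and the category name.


INNER JOIN keeps only products rows whose category_id matches an id in categories. Walk through each product:
  - product 1 (Cable): category_id=1 -> matches Electronics
  - product 2 (Desk): category_id=1 -> matches Electronics
  - product 3 (Router): category_id=2 -> matches Supplies
  - product 4 (Speaker): category_id=1 -> matches Electronics
  - product 5 (Pen): category_id=NULL, no match -> dropped
  - product 6 (Headphones): category_id=2 -> matches Supplies
  - product 7 (Webcam): category_id=NULL, no match -> dropped
So 2 of 7 rows are dropped.

SQL:
SELECT a.name, b.name AS category
FROM products a
INNER JOIN categories b ON a.category_id = b.id

Result:
name       | category   
-----------+------------
Cable      | Electronics
Desk       | Electronics
Router     | Supplies   
Speaker    | Electronics
Headphones | Supplies   


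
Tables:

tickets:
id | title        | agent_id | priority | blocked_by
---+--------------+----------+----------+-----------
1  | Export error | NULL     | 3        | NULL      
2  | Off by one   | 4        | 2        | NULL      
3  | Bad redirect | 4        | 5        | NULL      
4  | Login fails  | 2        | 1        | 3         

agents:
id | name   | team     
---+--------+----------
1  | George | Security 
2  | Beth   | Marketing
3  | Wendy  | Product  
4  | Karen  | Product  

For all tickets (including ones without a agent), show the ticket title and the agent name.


LEFT JOIN keeps every row from tickets (the left table); where agent_id has no match in agents, the agent columns become NULL. Walk through each ticket:
  - ticket 1 (Export error): agent_id=NULL, no match -> kept with NULL
  - ticket 2 (Off by one): agent_id=4 -> matches Karen
  - ticket 3 (Bad redirect): agent_id=4 -> matches Karen
  - ticket 4 (Login fails): agent_id=2 -> matches Beth
All 4 rows appear; 1 has NULL agent.

SQL:
SELECT a.title, b.name AS agent
FROM tickets a
LEFT JOIN agents b ON a.agent_id = b.id

Result:
title        | agent
-------------+------
Export error | NULL 
Off by one   | Karen
Bad redirect | Karen
Login fails  | Beth 


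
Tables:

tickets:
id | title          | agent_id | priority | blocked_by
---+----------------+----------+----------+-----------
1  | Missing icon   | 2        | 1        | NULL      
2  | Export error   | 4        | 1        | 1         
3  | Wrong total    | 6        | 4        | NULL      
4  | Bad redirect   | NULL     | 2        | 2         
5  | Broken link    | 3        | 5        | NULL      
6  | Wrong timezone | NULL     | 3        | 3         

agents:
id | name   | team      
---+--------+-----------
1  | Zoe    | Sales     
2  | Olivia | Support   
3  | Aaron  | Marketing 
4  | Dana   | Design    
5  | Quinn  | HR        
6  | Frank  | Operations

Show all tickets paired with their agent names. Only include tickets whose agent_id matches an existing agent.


INNER JOIN keeps only tickets rows whose agent_id matches an id in agents. Walk through each ticket:
  - ticket 1 (Missing icon): agent_id=2 -> matches Olivia
  - ticket 2 (Export error): agent_id=4 -> matches Dana
  - ticket 3 (Wrong total): agent_id=6 -> matches Frank
  - ticket 4 (Bad redirect): agent_id=NULL, no match -> dropped
  - ticket 5 (Broken link): agent_id=3 -> matches Aaron
  - ticket 6 (Wrong timezone): agent_id=NULL, no match -> dropped
So 2 of 6 rows are dropped.

SQL:
SELECT a.title, b.name AS agent
FROM tickets a
INNER JOIN agents b ON a.agent_id = b.id

Result:
title        | agent 
-------------+-------
Missing icon | Olivia
Export error | Dana  
Wrong total  | Frank 
Broken link  | Aaron 


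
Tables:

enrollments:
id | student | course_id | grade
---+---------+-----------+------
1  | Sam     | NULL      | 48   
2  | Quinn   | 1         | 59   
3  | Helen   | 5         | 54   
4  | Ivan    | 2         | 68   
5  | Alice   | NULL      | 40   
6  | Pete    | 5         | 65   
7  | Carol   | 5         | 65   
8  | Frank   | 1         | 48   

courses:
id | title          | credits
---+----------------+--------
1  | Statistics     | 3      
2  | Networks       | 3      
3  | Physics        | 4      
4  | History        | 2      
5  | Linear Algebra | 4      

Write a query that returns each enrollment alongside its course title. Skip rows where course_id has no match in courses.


INNER JOIN keeps only enrollments rows whose course_id matches an id in courses. Walk through each enrollment:
  - enrollment 1 (Sam): course_id=NULL, no match -> dropped
  - enrollment 2 (Quinn): course_id=1 -> matches Statistics
  - enrollment 3 (Helen): course_id=5 -> matches Linear Algebra
  - enrollment 4 (Ivan): course_id=2 -> matches Networks
  - enrollment 5 (Alice): course_id=NULL, no match -> dropped
  - enrollment 6 (Pete): course_id=5 -> matches Linear Algebra
  - enrollment 7 (Carol): course_id=5 -> matches Linear Algebra
  - enrollment 8 (Frank): course_id=1 -> matches Statistics
So 2 of 8 rows are dropped.

SQL:
SELECT a.student, b.title AS course
FROM enrollments a
INNER JOIN courses b ON a.course_id = b.id

Result:
student | course        
--------+---------------
Quinn   | Statistics    
Helen   | Linear Algebra
Ivan    | Networks      
Pete    | Linear Algebra
Carol   | Linear Algebra
Frank   | Statistics    


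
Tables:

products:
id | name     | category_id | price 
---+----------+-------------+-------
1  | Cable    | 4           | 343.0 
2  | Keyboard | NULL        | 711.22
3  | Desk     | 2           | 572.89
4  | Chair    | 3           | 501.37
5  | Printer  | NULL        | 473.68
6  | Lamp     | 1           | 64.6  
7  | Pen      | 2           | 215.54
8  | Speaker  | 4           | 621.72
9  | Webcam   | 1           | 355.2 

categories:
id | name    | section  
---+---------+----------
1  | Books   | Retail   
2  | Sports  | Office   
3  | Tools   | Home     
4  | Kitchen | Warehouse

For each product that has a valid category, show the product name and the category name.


INNER JOIN keeps only products rows whose category_id matches an id in categories. Walk through each product:
  - product 1 (Cable): category_id=4 -> matches Kitchen
  - product 2 (Keyboard): category_id=NULL, no match -> dropped
  - product 3 (Desk): category_id=2 -> matches Sports
  - product 4 (Chair): category_id=3 -> matches Tools
  - product 5 (Printer): category_id=NULL, no match -> dropped
  - product 6 (Lamp): category_id=1 -> matches Books
  - product 7 (Pen): category_id=2 -> matches Sports
  - product 8 (Speaker): category_id=4 -> matches Kitchen
  - product 9 (Webcam): category_id=1 -> matches Books
So 2 of 9 rows are dropped.

SQL:
SELECT a.name, b.name AS category
FROM products a
INNER JOIN categories b ON a.category_id = b.id

Result:
name    | category
--------+---------
Cable   | Kitchen 
Desk    | Sports  
Chair   | Tools   
Lamp    | Books   
Pen     | Sports  
Speaker | Kitchen 
Webcam  | Books   


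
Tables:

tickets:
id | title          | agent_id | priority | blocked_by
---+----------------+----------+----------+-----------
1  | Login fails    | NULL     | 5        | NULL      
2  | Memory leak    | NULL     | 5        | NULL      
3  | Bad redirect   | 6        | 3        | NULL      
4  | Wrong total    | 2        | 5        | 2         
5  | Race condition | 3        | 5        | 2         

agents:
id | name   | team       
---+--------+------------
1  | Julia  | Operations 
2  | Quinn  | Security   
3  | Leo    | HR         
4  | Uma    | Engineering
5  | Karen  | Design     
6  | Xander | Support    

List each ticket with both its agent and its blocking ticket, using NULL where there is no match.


Two LEFT JOINs from the same base table tickets: one to agents via agent_id, one to tickets itself via blocked_by. Both are LEFT so every ticket is preserved.
Match against agents:
  - ticket 1 (Login fails): agent_id=NULL, no match -> kept with NULL
  - ticket 2 (Memory leak): agent_id=NULL, no match -> kept with NULL
  - ticket 3 (Bad redirect): agent_id=6 -> matches Xander
  - ticket 4 (Wrong total): agent_id=2 -> matches Quinn
  - ticket 5 (Race condition): agent_id=3 -> matches Leo
Match against tickets (self):
  - ticket 1 (Login fails): blocked_by=NULL -> NULL
  - ticket 2 (Memory leak): blocked_by=NULL -> NULL
  - ticket 3 (Bad redirect): blocked_by=NULL -> NULL
  - ticket 4 (Wrong total): blocked_by=2 -> Memory leak
  - ticket 5 (Race condition): blocked_by=2 -> Memory leak

SQL:
SELECT a.title, b.name AS agent, c.title AS blocked_by
FROM tickets a
LEFT JOIN agents b ON a.agent_id = b.id
LEFT JOIN tickets c ON a.blocked_by = c.id

Result:
title          | agent  | blocked_by 
---------------+--------+------------
Login fails    | NULL   | NULL       
Memory leak    | NULL   | NULL       
Bad redirect   | Xander | NULL       
Wrong total    | Quinn  | Memory leak
Race condition | Leo    | Memory leak


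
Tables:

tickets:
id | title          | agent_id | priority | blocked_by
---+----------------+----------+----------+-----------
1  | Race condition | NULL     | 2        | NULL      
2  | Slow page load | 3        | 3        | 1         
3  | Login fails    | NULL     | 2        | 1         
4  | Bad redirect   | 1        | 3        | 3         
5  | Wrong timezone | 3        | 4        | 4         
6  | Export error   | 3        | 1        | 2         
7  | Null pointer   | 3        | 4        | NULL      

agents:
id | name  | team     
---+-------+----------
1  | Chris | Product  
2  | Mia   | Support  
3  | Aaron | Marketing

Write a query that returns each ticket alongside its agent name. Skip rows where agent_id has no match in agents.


INNER JOIN keeps only tickets rows whose agent_id matches an id in agents. Walk through each ticket:
  - ticket 1 (Race condition): agent_id=NULL, no match -> dropped
  - ticket 2 (Slow page load): agent_id=3 -> matches Aaron
  - ticket 3 (Login fails): agent_id=NULL, no match -> dropped
  - ticket 4 (Bad redirect): agent_id=1 -> matches Chris
  - ticket 5 (Wrong timezone): agent_id=3 -> matches Aaron
  - ticket 6 (Export error): agent_id=3 -> matches Aaron
  - ticket 7 (Null pointer): agent_id=3 -> matches Aaron
So 2 of 7 rows are dropped.

SQL:
SELECT a.title, b.name AS agent
FROM tickets a
INNER JOIN agents b ON a.agent_id = b.id

Result:
title          | agent
---------------+------
Slow page load | Aaron
Bad redirect   | Chris
Wrong timezone | Aaron
Export error   | Aaron
Null pointer   | Aaron


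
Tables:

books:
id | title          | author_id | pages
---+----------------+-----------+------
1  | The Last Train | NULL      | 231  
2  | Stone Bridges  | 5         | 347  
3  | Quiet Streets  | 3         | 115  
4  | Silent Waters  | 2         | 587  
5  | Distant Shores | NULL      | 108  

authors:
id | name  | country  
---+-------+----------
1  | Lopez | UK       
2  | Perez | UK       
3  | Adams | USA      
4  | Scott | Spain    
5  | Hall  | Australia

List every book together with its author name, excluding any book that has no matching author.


INNER JOIN keeps only books rows whose author_id matches an id in authors. Walk through each book:
  - book 1 (The Last Train): author_id=NULL, no match -> dropped
  - book 2 (Stone Bridges): author_id=5 -> matches Hall
  - book 3 (Quiet Streets): author_id=3 -> matches Adams
  - book 4 (Silent Waters): author_id=2 -> matches Perez
  - book 5 (Distant Shores): author_id=NULL, no match -> dropped
So 2 of 5 rows are dropped.

SQL:
SELECT a.title, b.name AS author
FROM books a
INNER JOIN authors b ON a.author_id = b.id

Result:
title         | author
--------------+-------
Stone Bridges | Hall  
Quiet Streets | Adams 
Silent Waters | Perez 


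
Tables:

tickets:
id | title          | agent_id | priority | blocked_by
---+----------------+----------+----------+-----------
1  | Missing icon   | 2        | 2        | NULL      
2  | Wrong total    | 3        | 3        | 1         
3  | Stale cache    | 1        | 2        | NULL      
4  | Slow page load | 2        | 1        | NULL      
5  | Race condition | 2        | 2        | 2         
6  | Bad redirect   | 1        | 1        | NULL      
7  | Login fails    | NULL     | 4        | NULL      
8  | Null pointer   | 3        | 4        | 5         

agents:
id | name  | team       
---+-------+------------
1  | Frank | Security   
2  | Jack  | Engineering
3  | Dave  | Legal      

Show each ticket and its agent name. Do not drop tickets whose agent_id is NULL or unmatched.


LEFT JOIN keeps every row from tickets (the left table); where agent_id has no match in agents, the agent columns become NULL. Walk through each ticket:
  - ticket 1 (Missing icon): agent_id=2 -> matches Jack
  - ticket 2 (Wrong total): agent_id=3 -> matches Dave
  - ticket 3 (Stale cache): agent_id=1 -> matches Frank
  - ticket 4 (Slow page load): agent_id=2 -> matches Jack
  - ticket 5 (Race condition): agent_id=2 -> matches Jack
  - ticket 6 (Bad redirect): agent_id=1 -> matches Frank
  - ticket 7 (Login fails): agent_id=NULL, no match -> kept with NULL
  - ticket 8 (Null pointer): agent_id=3 -> matches Dave
All 8 rows appear; 1 has NULL agent.

SQL:
SELECT a.title, b.name AS agent
FROM tickets a
LEFT JOIN agents b ON a.agent_id = b.id

Result:
title          | agent
---------------+------
Missing icon   | Jack 
Wrong total    | Dave 
Stale cache    | Frank
Slow page load | Jack 
Race condition | Jack 
Bad redirect   | Frank
Login fails    | NULL 
Null pointer   | Dave 


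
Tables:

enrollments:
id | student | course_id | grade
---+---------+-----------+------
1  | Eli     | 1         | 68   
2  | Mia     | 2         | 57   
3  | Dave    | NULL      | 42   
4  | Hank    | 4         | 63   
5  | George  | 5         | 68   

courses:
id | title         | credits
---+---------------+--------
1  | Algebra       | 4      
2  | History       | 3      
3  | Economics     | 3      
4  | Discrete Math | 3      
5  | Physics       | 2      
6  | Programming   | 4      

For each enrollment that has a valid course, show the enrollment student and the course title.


INNER JOIN keeps only enrollments rows whose course_id matches an id in courses. Walk through each enrollment:
  - enrollment 1 (Eli): course_id=1 -> matches Algebra
  - enrollment 2 (Mia): course_id=2 -> matches History
  - enrollment 3 (Dave): course_id=NULL, no match -> dropped
  - enrollment 4 (Hank): course_id=4 -> matches Discrete Math
  - enrollment 5 (George): course_id=5 -> matches Physics
So 1 of 5 rows is dropped.

SQL:
SELECT a.student, b.title AS course
FROM enrollments a
INNER JOIN courses b ON a.course_id = b.id

Result:
student | course       
--------+--------------
Eli     | Algebra      
Mia     | History      
Hank    | Discrete Math
George  | Physics      


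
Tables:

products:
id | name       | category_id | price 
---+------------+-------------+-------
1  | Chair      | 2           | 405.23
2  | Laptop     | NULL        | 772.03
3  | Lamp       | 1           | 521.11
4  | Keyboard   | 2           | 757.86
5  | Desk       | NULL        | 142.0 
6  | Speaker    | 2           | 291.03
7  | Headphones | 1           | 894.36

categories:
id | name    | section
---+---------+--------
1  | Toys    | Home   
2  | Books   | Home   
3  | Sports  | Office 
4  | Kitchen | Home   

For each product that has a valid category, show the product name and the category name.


INNER JOIN keeps only products rows whose category_id matches an id in categories. Walk through each product:
  - product 1 (Chair): category_id=2 -> matches Books
  - product 2 (Laptop): category_id=NULL, no match -> dropped
  - product 3 (Lamp): category_id=1 -> matches Toys
  - product 4 (Keyboard): category_id=2 -> matches Books
  - product 5 (Desk): category_id=NULL, no match -> dropped
  - product 6 (Speaker): category_id=2 -> matches Books
  - product 7 (Headphones): category_id=1 -> matches Toys
So 2 of 7 rows are dropped.

SQL:
SELECT a.name, b.name AS category
FROM products a
INNER JOIN categories b ON a.category_id = b.id

Result:
name       | category
-----------+---------
Chair      | Books   
Lamp       | Toys    
Keyboard   | Books   
Speaker    | Books   
Headphones | Toys    


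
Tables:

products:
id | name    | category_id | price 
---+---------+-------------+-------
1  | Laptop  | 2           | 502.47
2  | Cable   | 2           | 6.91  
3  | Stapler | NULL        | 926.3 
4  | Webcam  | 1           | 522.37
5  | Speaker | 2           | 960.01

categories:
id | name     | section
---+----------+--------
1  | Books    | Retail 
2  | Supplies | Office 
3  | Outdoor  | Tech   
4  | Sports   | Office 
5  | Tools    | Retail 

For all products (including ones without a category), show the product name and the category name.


LEFT JOIN keeps every row from products (the left table); where category_id has no match in categories, the category columns become NULL. Walk through each product:
  - product 1 (Laptop): category_id=2 -> matches Supplies
  - product 2 (Cable): category_id=2 -> matches Supplies
  - product 3 (Stapler): category_id=NULL, no match -> kept with NULL
  - product 4 (Webcam): category_id=1 -> matches Books
  - product 5 (Speaker): category_id=2 -> matches Supplies
All 5 rows appear; 1 has NULL category.

SQL:
SELECT a.name, b.name AS category
FROM products a
LEFT JOIN categories b ON a.category_id = b.id

Result:
name    | category
--------+---------
Laptop  | Supplies
Cable   | Supplies
Stapler | NULL    
Webcam  | Books   
Speaker | Supplies


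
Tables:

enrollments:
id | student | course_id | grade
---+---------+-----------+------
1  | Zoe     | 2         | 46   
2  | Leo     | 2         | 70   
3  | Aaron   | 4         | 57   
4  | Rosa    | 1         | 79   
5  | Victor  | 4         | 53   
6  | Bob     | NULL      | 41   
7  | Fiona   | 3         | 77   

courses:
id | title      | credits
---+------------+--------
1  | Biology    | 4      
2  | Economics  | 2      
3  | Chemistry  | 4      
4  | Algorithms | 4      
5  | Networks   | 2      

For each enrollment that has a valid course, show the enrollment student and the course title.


INNER JOIN keeps only enrollments rows whose course_id matches an id in courses. Walk through each enrollment:
  - enrollment 1 (Zoe): course_id=2 -> matches Economics
  - enrollment 2 (Leo): course_id=2 -> matches Economics
  - enrollment 3 (Aaron): course_id=4 -> matches Algorithms
  - enrollment 4 (Rosa): course_id=1 -> matches Biology
  - enrollment 5 (Victor): course_id=4 -> matches Algorithms
  - enrollment 6 (Bob): course_id=NULL, no match -> dropped
  - enrollment 7 (Fiona): course_id=3 -> matches Chemistry
So 1 of 7 rows is dropped.

SQL:
SELECT a.student, b.title AS course
FROM enrollments a
INNER JOIN courses b ON a.course_id = b.id

Result:
student | course    
--------+-----------
Zoe     | Economics 
Leo     | Economics 
Aaron   | Algorithms
Rosa    | Biology   
Victor  | Algorithms
Fiona   | Chemistry 


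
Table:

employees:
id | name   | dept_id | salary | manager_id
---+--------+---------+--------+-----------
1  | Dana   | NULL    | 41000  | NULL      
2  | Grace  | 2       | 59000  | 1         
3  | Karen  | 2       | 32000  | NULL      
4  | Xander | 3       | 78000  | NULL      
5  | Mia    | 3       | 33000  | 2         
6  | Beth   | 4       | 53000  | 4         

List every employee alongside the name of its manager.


This is a self-join: employees is joined to a second copy of itself, matching each row's manager_id to another row's id. Use LEFT JOIN so rows with manager_id=NULL are kept.
  - employee 1 (Dana): manager_id=NULL -> NULL
  - employee 2 (Grace): manager_id=1 -> Dana
  - employee 3 (Karen): manager_id=NULL -> NULL
  - employee 4 (Xander): manager_id=NULL -> NULL
  - employee 5 (Mia): manager_id=2 -> Grace
  - employee 6 (Beth): manager_id=4 -> Xander

SQL:
SELECT a.name AS item, b.name AS manager
FROM employees a
LEFT JOIN employees b ON a.manager_id = b.id

Result:
item   | manager
-------+--------
Dana   | NULL   
Grace  | Dana   
Karen  | NULL   
Xander | NULL   
Mia    | Grace  
Beth   | Xander 


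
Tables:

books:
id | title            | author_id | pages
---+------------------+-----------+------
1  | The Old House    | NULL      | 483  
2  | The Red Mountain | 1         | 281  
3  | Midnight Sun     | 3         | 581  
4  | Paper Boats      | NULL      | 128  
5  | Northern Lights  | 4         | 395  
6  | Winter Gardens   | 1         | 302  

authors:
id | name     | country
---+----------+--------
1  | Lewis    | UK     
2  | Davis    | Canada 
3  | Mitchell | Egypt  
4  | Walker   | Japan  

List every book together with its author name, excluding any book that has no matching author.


INNER JOIN keeps only books rows whose author_id matches an id in authors. Walk through each book:
  - book 1 (The Old House): author_id=NULL, no match -> dropped
  - book 2 (The Red Mountain): author_id=1 -> matches Lewis
  - book 3 (Midnight Sun): author_id=3 -> matches Mitchell
  - book 4 (Paper Boats): author_id=NULL, no match -> dropped
  - book 5 (Northern Lights): author_id=4 -> matches Walker
  - book 6 (Winter Gardens): author_id=1 -> matches Lewis
So 2 of 6 rows are dropped.

SQL:
SELECT a.title, b.name AS author
FROM books a
INNER JOIN authors b ON a.author_id = b.id

Result:
title            | author  
-----------------+---------
The Red Mountain | Lewis   
Midnight Sun     | Mitchell
Northern Lights  | Walker  
Winter Gardens   | Lewis   


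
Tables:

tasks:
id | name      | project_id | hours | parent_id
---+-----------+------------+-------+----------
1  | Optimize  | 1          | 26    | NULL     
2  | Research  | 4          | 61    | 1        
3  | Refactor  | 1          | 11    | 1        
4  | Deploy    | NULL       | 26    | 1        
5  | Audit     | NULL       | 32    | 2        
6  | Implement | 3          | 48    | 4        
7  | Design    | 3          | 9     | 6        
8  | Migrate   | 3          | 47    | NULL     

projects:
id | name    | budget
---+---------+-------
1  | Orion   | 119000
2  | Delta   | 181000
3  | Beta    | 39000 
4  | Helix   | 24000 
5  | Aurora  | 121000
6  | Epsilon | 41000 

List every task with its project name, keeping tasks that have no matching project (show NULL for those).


LEFT JOIN keeps every row from tasks (the left table); where project_id has no match in projects, the project columns become NULL. Walk through each task:
  - task 1 (Optimize): project_id=1 -> matches Orion
  - task 2 (Research): project_id=4 -> matches Helix
  - task 3 (Refactor): project_id=1 -> matches Orion
  - task 4 (Deploy): project_id=NULL, no match -> kept with NULL
  - task 5 (Audit): project_id=NULL, no match -> kept with NULL
  - task 6 (Implement): project_id=3 -> matches Beta
  - task 7 (Design): project_id=3 -> matches Beta
  - task 8 (Migrate): project_id=3 -> matches Beta
All 8 rows appear; 2 have NULL project.

SQL:
SELECT a.name, b.name AS project
FROM tasks a
LEFT JOIN projects b ON a.project_id = b.id

Result:
name      | project
----------+--------
Optimize  | Orion  
Research  | Helix  
Refactor  | Orion  
Deploy    | NULL   
Audit     | NULL   
Implement | Beta   
Design    | Beta   
Migrate   | Beta   


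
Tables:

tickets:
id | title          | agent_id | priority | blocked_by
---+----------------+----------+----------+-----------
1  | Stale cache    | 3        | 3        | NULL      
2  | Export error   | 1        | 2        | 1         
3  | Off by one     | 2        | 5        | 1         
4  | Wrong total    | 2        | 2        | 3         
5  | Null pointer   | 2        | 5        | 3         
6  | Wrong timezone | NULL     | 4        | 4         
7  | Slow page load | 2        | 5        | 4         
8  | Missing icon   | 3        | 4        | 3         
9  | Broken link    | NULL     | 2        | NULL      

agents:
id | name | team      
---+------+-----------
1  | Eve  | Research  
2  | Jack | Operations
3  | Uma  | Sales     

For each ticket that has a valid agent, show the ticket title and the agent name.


INNER JOIN keeps only tickets rows whose agent_id matches an id in agents. Walk through each ticket:
  - ticket 1 (Stale cache): agent_id=3 -> matches Uma
  - ticket 2 (Export error): agent_id=1 -> matches Eve
  - ticket 3 (Off by one): agent_id=2 -> matches Jack
  - ticket 4 (Wrong total): agent_id=2 -> matches Jack
  - ticket 5 (Null pointer): agent_id=2 -> matches Jack
  - ticket 6 (Wrong timezone): agent_id=NULL, no match -> dropped
  - ticket 7 (Slow page load): agent_id=2 -> matches Jack
  - ticket 8 (Missing icon): agent_id=3 -> matches Uma
  - ticket 9 (Broken link): agent_id=NULL, no match -> dropped
So 2 of 9 rows are dropped.

SQL:
SELECT a.title, b.name AS agent
FROM tickets a
INNER JOIN agents b ON a.agent_id = b.id

Result:
title          | agent
---------------+------
Stale cache    | Uma  
Export error   | Eve  
Off by one     | Jack 
Wrong total    | Jack 
Null pointer   | Jack 
Slow page load | Jack 
Missing icon   | Uma  


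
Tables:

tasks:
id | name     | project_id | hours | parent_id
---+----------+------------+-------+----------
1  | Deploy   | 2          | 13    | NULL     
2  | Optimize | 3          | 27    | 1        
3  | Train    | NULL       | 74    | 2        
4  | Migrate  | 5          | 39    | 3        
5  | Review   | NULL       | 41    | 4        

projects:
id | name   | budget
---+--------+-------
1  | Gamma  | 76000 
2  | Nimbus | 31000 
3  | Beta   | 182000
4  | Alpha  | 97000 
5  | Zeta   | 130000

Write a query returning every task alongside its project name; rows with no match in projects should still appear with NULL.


LEFT JOIN keeps every row from tasks (the left table); where project_id has no match in projects, the project columns become NULL. Walk through each task:
  - task 1 (Deploy): project_id=2 -> matches Nimbus
  - task 2 (Optimize): project_id=3 -> matches Beta
  - task 3 (Train): project_id=NULL, no match -> kept with NULL
  - task 4 (Migrate): project_id=5 -> matches Zeta
  - task 5 (Review): project_id=NULL, no match -> kept with NULL
All 5 rows appear; 2 have NULL project.

SQL:
SELECT a.name, b.name AS project
FROM tasks a
LEFT JOIN projects b ON a.project_id = b.id

Result:
name     | project
---------+--------
Deploy   | Nimbus 
Optimize | Beta   
Train    | NULL   
Migrate  | Zeta   
Review   | NULL   


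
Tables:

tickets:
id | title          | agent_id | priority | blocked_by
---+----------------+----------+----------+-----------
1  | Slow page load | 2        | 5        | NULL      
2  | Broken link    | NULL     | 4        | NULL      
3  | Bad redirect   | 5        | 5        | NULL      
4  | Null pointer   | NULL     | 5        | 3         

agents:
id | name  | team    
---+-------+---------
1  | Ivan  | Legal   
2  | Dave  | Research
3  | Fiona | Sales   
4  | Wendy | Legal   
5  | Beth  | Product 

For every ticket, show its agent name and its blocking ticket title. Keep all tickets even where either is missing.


Two LEFT JOINs from the same base table tickets: one to agents via agent_id, one to tickets itself via blocked_by. Both are LEFT so every ticket is preserved.
Match against agents:
  - ticket 1 (Slow page load): agent_id=2 -> matches Dave
  - ticket 2 (Broken link): agent_id=NULL, no match -> kept with NULL
  - ticket 3 (Bad redirect): agent_id=5 -> matches Beth
  - ticket 4 (Null pointer): agent_id=NULL, no match -> kept with NULL
Match against tickets (self):
  - ticket 1 (Slow page load): blocked_by=NULL -> NULL
  - ticket 2 (Broken link): blocked_by=NULL -> NULL
  - ticket 3 (Bad redirect): blocked_by=NULL -> NULL
  - ticket 4 (Null pointer): blocked_by=3 -> Bad redirect

SQL:
SELECT a.title, b.name AS agent, c.title AS blocked_by
FROM tickets a
LEFT JOIN agents b ON a.agent_id = b.id
LEFT JOIN tickets c ON a.blocked_by = c.id

Result:
title          | agent | blocked_by  
---------------+-------+-------------
Slow page load | Dave  | NULL        
Broken link    | NULL  | NULL        
Bad redirect   | Beth  | NULL        
Null pointer   | NULL  | Bad redirect


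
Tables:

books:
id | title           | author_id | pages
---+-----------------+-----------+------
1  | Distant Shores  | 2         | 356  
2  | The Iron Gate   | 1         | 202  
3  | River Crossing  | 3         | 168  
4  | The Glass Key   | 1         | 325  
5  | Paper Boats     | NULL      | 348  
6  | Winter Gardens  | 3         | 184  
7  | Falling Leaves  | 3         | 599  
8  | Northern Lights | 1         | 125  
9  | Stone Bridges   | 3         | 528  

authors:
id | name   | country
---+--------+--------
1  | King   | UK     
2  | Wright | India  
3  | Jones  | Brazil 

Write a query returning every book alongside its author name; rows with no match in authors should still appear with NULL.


LEFT JOIN keeps every row from books (the left table); where author_id has no match in authors, the author columns become NULL. Walk through each book:
  - book 1 (Distant Shores): author_id=2 -> matches Wright
  - book 2 (The Iron Gate): author_id=1 -> matches King
  - book 3 (River Crossing): author_id=3 -> matches Jones
  - book 4 (The Glass Key): author_id=1 -> matches King
  - book 5 (Paper Boats): author_id=NULL, no match -> kept with NULL
  - book 6 (Winter Gardens): author_id=3 -> matches Jones
  - book 7 (Falling Leaves): author_id=3 -> matches Jones
  - book 8 (Northern Lights): author_id=1 -> matches King
  - book 9 (Stone Bridges): author_id=3 -> matches Jones
All 9 rows appear; 1 has NULL author.

SQL:
SELECT a.title, b.name AS author
FROM books a
LEFT JOIN authors b ON a.author_id = b.id

Result:
title           | author
----------------+-------
Distant Shores  | Wright
The Iron Gate   | King  
River Crossing  | Jones 
The Glass Key   | King  
Paper Boats     | NULL  
Winter Gardens  | Jones 
Falling Leaves  | Jones 
Northern Lights | King  
Stone Bridges   | Jones 
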